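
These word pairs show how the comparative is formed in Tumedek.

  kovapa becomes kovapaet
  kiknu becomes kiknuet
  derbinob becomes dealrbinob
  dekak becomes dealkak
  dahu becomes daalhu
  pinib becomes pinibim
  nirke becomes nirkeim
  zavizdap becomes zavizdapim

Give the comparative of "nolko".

nolkoim

"nolko" begins with n-. The one such stem in the data (nirke → nirkeim) adds -im, so the same rule applies.
So nolko → nolkoim.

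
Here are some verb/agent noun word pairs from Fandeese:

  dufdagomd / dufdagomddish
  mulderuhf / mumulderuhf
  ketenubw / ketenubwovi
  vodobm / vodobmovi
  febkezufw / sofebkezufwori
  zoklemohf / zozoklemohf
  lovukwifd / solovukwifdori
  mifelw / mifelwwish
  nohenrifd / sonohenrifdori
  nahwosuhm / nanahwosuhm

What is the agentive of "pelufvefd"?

nahwosuhm and vodobm both end in -m yet inflect differently (nanahwosuhm, vodobmovi), so the final letter is not what conditions the rule; the second-to-last letter is.
"pelufvefd" has second-to-last letter 'f'. The stems whose second-to-last letter is 'f' (lovukwifd → solovukwifdori, febkezufw → sofebkezufwori, nohenrifd → sonohenrifdori) add so- … -ori around the stem.
So pelufvefd → sopelufvefdori.

sopelufvefdori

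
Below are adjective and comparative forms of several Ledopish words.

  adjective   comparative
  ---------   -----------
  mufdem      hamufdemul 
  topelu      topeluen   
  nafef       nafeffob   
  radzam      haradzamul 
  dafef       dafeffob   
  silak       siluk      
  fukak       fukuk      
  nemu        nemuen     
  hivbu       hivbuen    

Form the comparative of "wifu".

mufdem and nafef both have last vowel 'e' yet inflect differently (hamufdemul, nafeffob), so the last vowel is not what conditions the rule; the final letter is.
"wifu" ends in -u. The stems ending in -u (nemu → nemuen, hivbu → hivbuen, topelu → topeluen) add -en.
So wifu → wifuen.

wifuen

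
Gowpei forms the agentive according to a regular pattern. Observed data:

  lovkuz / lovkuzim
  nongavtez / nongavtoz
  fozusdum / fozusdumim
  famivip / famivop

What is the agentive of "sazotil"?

lovkuz and nongavtez both end in -z yet inflect differently (lovkuzim, nongavtoz), so the final letter is not what conditions the rule; the last vowel is.
"sazotil" has last vowel 'i'. The one such stem in the data (famivip → famivop) changes the last vowel to 'o' (as does nongavtez), so the same rule applies.
The other pattern: stems whose last vowel is 'u' add -im.
So sazotil → sazotol.

sazotol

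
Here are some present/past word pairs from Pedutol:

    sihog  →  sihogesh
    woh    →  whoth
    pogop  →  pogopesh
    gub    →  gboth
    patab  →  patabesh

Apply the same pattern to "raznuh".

raznuhesh

"raznuh" has 2 vowels. The stems with 2 vowels (pogop → pogopesh, sihog → sihogesh, patab → patabesh) add -esh.
So raznuh → raznuhesh.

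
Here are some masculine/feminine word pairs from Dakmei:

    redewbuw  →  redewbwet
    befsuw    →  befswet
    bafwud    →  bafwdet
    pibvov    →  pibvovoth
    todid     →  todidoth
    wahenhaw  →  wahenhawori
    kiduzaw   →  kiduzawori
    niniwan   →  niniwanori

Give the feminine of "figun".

"figun" has last vowel 'u'. The stems whose last vowel is 'u' (redewbuw → redewbwet, befsuw → befswet, bafwud → bafwdet) delete the last vowel and add -et.
So figun → fignet.

fignet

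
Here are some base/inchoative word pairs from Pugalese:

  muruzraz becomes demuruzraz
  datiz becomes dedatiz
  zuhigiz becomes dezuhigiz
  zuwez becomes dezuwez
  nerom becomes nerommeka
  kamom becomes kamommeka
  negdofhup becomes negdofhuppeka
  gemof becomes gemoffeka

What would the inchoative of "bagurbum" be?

"bagurbum" ends in -m. The stems ending in -m (nerom → nerommeka, kamom → kamommeka) double the final consonant and add -eka.
So bagurbum → bagurbummeka.

bagurbummeka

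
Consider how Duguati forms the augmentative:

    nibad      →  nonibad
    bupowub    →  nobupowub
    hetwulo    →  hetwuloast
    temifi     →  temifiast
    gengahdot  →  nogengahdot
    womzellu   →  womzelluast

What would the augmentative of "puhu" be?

hetwulo and gengahdot both have last vowel 'o' yet inflect differently (hetwuloast, nogengahdot), so the last vowel is not what conditions the rule; whether the stem ends in a vowel or a consonant is.
"puhu" ends in a vowel. The stems ending in a vowel (temifi → temifiast, womzellu → womzelluast, hetwulo → hetwuloast) add -ast.
The other pattern: stems ending in a consonant add the prefix no-.
So puhu → puhuast.

puhuast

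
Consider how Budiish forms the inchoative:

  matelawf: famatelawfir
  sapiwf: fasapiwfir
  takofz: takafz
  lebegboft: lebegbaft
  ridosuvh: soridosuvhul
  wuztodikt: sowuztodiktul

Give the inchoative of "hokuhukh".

lebegboft and wuztodikt both end in -t yet inflect differently (lebegbaft, sowuztodiktul), so the final letter is not what conditions the rule; the second-to-last letter is.
"hokuhukh" has second-to-last letter 'k'. The one such stem in the data (wuztodikt → sowuztodiktul) adds so- … -ul around the stem, so the same rule applies.
The other patterns: stems whose second-to-last letter is 'w' add fa- … -ir around the stem; stems whose second-to-last letter is 'f' change the last vowel to 'a'.
So hokuhukh → sohokuhukhul.

sohokuhukhul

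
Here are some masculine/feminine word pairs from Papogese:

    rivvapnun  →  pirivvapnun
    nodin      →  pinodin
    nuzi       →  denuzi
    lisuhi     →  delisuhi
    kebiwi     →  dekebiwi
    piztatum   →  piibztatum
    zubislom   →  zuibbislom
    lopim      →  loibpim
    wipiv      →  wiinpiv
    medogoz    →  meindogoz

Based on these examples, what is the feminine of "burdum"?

buibrdum

nodin and nuzi both have last vowel 'i' yet inflect differently (pinodin, denuzi), so the last vowel is not what conditions the rule; the final letter is.
"burdum" ends in -m. The stems ending in -m (piztatum → piibztatum, zubislom → zuibbislom, lopim → loibpim) insert -ib- after the first vowel.
So burdum → buibrdum.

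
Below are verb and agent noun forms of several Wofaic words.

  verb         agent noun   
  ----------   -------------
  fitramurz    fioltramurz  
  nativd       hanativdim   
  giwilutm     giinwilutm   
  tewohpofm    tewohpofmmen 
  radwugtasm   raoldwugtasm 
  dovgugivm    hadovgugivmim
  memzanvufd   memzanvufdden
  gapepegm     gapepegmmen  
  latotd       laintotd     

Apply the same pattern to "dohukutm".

dovgugivm and radwugtasm both end in -m yet inflect differently (hadovgugivmim, raoldwugtasm), so the final letter is not what conditions the rule; the second-to-last letter is.
"dohukutm" has second-to-last letter 't'. The stems whose second-to-last letter is 't' (latotd → laintotd, giwilutm → giinwilutm) insert -in- after the first vowel.
The other patterns: stems whose second-to-last letter is 'v' add ha- … -im around the stem; stems whose second-to-last letter is 'r' or 's' insert -ol- after the first vowel; stems whose second-to-last letter is 'f' or 'g' double the final consonant and add -en.
So dohukutm → doinhukutm.

doinhukutm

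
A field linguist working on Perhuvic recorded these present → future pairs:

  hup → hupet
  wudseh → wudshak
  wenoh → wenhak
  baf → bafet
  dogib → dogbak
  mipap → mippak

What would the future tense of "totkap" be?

totkpak

mipap and hup both end in -p yet inflect differently (mippak, hupet), so the final letter is not what conditions the rule; the number of vowels is.
"totkap" has 2 vowels. The stems with 2 vowels (wudseh → wudshak, dogib → dogbak, mipap → mippak) delete the last vowel and add -ak.
The other pattern: stems with 1 vowel add -et.
So totkap → totkpak.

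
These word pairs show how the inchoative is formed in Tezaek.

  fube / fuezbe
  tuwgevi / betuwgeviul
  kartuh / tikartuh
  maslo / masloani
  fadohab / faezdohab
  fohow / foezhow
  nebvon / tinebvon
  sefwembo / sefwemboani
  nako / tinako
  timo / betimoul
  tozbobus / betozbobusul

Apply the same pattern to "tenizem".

betenizemul

timo and nako both end in -o yet inflect differently (betimoul, tinako), so the final letter is not what conditions the rule; the first letter is.
"tenizem" begins with t-. The stems beginning with t- (timo → betimoul, tuwgevi → betuwgeviul, tozbobus → betozbobusul) add be- … -ul around the stem.
So tenizem → betenizemul.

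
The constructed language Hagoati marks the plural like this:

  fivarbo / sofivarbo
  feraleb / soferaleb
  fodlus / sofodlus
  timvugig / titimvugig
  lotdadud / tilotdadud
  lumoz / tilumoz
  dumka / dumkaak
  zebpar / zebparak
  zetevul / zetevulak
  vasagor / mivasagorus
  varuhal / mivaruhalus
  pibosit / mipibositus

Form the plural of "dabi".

"dabi" begins with d-. The one such stem in the data (dumka → dumkaak) adds -ak, so the same rule applies.
So dabi → dabiak.

dabiak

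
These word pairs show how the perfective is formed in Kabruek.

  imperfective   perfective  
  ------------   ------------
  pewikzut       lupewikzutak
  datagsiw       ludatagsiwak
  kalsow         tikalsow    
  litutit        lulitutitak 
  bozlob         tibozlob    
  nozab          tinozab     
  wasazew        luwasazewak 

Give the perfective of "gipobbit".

"gipobbit" has 3 vowels. The stems with 3 vowels (pewikzut → lupewikzutak, wasazew → luwasazewak, litutit → lulitutitak) add lu- … -ak around the stem.
So gipobbit → lugipobbitak.

lugipobbitak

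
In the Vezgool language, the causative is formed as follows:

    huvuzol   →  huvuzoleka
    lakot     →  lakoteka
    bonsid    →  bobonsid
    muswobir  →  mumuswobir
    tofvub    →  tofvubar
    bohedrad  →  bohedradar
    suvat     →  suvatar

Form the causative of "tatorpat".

bonsid and bohedrad both end in -d yet inflect differently (bobonsid, bohedradar), so the final letter is not what conditions the rule; the last vowel is.
"tatorpat" has last vowel 'a'. The stems whose last vowel is 'a' (bohedrad → bohedradar, suvat → suvatar) add -ar.
So tatorpat → tatorpatar.

tatorpatar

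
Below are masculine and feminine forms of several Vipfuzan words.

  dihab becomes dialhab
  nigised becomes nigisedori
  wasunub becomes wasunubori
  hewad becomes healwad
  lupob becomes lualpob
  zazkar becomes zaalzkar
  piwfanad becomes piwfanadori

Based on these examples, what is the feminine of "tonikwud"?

tonikwudori

piwfanad and hewad both end in -d yet inflect differently (piwfanadori, healwad), so the final letter is not what conditions the rule; the number of vowels is.
"tonikwud" has 3 vowels. The stems with 3 vowels (piwfanad → piwfanadori, nigised → nigisedori, wasunub → wasunubori) add -ori.
So tonikwud → tonikwudori.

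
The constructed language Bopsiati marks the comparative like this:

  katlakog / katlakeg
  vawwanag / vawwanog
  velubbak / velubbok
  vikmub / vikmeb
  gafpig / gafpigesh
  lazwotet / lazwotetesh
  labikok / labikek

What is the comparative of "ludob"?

ludeb

gafpig and katlakog both end in -g yet inflect differently (gafpigesh, katlakeg), so the final letter is not what conditions the rule; the last vowel is.
"ludob" has last vowel 'o'. The stems whose last vowel is 'o' (labikok → labikek, katlakog → katlakeg) change the last vowel to 'e'.
So ludob → ludeb.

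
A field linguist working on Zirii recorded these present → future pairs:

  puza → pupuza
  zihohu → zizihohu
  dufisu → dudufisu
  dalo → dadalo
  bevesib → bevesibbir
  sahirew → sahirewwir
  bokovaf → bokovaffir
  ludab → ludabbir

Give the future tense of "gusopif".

puza and bokovaf both have last vowel 'a' yet inflect differently (pupuza, bokovaffir), so the last vowel is not what conditions the rule; whether the stem ends in a vowel or a consonant is.
"gusopif" ends in a consonant. The stems ending in a consonant (bevesib → bevesibbir, sahirew → sahirewwir, bokovaf → bokovaffir) double the final consonant and add -ir.
The other pattern: stems ending in a vowel repeat the first consonant+vowel as a prefix.
So gusopif → gusopiffir.

gusopiffir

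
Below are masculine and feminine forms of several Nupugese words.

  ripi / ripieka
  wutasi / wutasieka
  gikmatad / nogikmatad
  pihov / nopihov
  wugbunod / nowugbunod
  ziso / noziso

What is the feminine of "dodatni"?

wutasi and wugbunod both begin with w- yet inflect differently (wutasieka, nowugbunod), so the first letter is not what conditions the rule; the final letter is.
"dodatni" ends in -i. The stems ending in -i (ripi → ripieka, wutasi → wutasieka) add -eka.
The other pattern: stems ending in -d, -o or -v add the prefix no-.
So dodatni → dodatnieka.

dodatnieka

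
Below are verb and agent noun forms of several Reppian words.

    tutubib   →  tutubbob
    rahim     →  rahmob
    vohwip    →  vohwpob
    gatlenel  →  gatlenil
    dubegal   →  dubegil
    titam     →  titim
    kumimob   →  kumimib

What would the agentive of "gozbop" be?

rahim and titam both end in -m yet inflect differently (rahmob, titim), so the final letter is not what conditions the rule; the last vowel is.
"gozbop" has last vowel 'o'. The one such stem in the data (kumimob → kumimib) changes the last vowel to 'i' (as do gatlenel, dubegal), so the same rule applies.
So gozbop → gozbip.

gozbip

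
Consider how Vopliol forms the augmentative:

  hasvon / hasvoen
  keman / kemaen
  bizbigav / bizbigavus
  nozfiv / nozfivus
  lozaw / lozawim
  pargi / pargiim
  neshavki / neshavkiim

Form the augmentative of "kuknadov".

keman and bizbigav both have last vowel 'a' yet inflect differently (kemaen, bizbigavus), so the last vowel is not what conditions the rule; the final letter is.
"kuknadov" ends in -v. The stems ending in -v (bizbigav → bizbigavus, nozfiv → nozfivus) add -us.
So kuknadov → kuknadovus.

kuknadovus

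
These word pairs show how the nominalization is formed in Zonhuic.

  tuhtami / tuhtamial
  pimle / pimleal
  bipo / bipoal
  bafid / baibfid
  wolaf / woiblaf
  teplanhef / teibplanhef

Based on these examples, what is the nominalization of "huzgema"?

"huzgema" ends in a vowel. The stems ending in a vowel (tuhtami → tuhtamial, pimle → pimleal, bipo → bipoal) add -al.
The other pattern: stems ending in a consonant insert -ib- after the first vowel.
So huzgema → huzgemaal.

huzgemaal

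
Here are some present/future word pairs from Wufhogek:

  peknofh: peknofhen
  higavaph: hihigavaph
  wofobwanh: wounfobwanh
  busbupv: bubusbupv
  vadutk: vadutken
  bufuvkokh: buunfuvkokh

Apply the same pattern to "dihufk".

"dihufk" has second-to-last letter 'f'. The one such stem in the data (peknofh → peknofhen) adds -en, so the same rule applies.
So dihufk → dihufken.

dihufken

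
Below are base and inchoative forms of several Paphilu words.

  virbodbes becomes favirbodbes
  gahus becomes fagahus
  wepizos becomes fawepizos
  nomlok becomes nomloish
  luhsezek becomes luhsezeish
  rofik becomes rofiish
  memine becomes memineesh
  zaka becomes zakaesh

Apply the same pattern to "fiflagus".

wepizos and nomlok both have last vowel 'o' yet inflect differently (fawepizos, nomloish), so the last vowel is not what conditions the rule; the final letter is.
"fiflagus" ends in -s. The stems ending in -s (virbodbes → favirbodbes, gahus → fagahus, wepizos → fawepizos) add the prefix fa-.
So fiflagus → fafiflagus.

fafiflagus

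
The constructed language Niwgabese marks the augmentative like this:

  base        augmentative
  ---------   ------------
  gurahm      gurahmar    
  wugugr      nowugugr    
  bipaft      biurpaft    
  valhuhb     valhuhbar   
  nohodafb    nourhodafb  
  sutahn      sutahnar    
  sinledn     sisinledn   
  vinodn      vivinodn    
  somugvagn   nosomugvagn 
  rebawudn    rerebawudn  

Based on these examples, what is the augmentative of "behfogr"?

rebawudn and somugvagn both end in -n yet inflect differently (rerebawudn, nosomugvagn), so the final letter is not what conditions the rule; the second-to-last letter is.
"behfogr" has second-to-last letter 'g'. The stems whose second-to-last letter is 'g' (wugugr → nowugugr, somugvagn → nosomugvagn) add the prefix no-.
So behfogr → nobehfogr.

nobehfogr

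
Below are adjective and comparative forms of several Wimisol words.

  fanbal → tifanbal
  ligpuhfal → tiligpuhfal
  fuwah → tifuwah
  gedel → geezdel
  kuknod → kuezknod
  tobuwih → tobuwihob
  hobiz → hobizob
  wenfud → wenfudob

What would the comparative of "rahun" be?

fanbal and gedel both end in -l yet inflect differently (tifanbal, geezdel), so the final letter is not what conditions the rule; the last vowel is.
"rahun" has last vowel 'u'. The one such stem in the data (wenfud → wenfudob) adds -ob, so the same rule applies.
The other patterns: stems whose last vowel is 'a' add the prefix ti-; stems whose last vowel is 'e' or 'o' insert -ez- after the first vowel.
So rahun → rahunob.

rahunob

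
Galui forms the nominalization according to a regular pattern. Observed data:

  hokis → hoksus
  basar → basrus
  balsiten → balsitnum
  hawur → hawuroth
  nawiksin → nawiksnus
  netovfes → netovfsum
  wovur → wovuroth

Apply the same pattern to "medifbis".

medifbsus

"medifbis" has last vowel 'i'. The stems whose last vowel is 'i' (nawiksin → nawiksnus, hokis → hoksus) delete the last vowel and add -us.
So medifbis → medifbsus.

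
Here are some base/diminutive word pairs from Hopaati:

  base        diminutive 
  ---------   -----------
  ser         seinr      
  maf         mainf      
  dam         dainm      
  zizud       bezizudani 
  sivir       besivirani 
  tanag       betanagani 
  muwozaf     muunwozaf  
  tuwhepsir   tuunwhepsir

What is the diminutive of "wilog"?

bewilogani

ser and sivir both end in -r yet inflect differently (seinr, besivirani), so the final letter is not what conditions the rule; the number of vowels is.
"wilog" has 2 vowels. The stems with 2 vowels (zizud → bezizudani, sivir → besivirani, tanag → betanagani) add be- … -ani around the stem.
So wilog → bewilogani.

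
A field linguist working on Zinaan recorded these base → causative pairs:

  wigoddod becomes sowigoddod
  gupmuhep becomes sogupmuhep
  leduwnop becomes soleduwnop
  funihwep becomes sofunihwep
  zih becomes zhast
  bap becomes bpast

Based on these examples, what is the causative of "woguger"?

sowoguger

gupmuhep and bap both end in -p yet inflect differently (sogupmuhep, bpast), so the final letter is not what conditions the rule; the number of vowels is.
"woguger" has 3 vowels. The stems with 3 vowels (wigoddod → sowigoddod, gupmuhep → sogupmuhep, leduwnop → soleduwnop) add the prefix so-.
The other pattern: stems with 1 vowel delete the last vowel and add -ast.
So woguger → sowoguger.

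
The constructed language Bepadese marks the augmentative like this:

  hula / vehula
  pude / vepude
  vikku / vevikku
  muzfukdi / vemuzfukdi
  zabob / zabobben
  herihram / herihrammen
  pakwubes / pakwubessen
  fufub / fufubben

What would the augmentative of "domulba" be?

vedomulba

hula and herihram both have last vowel 'a' yet inflect differently (vehula, herihrammen), so the last vowel is not what conditions the rule; whether the stem ends in a vowel or a consonant is.
"domulba" ends in a vowel. The stems ending in a vowel (hula → vehula, pude → vepude, vikku → vevikku) add the prefix ve-.
The other pattern: stems ending in a consonant double the final consonant and add -en.
So domulba → vedomulba.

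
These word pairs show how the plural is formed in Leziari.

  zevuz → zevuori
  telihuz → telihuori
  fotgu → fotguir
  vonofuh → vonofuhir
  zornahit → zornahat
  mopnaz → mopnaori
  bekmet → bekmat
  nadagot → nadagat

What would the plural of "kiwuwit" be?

zevuz and fotgu both have last vowel 'u' yet inflect differently (zevuori, fotguir), so the last vowel is not what conditions the rule; the final letter is.
"kiwuwit" ends in -t. The stems ending in -t (zornahit → zornahat, bekmet → bekmat, nadagot → nadagat) change the last vowel to 'a'.
So kiwuwit → kiwuwat.

kiwuwat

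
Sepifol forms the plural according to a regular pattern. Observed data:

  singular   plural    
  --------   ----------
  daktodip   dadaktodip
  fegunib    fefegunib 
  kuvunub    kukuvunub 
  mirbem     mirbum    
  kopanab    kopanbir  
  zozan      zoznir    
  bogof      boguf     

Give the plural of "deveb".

devub

"deveb" has last vowel 'e'. The one such stem in the data (mirbem → mirbum) changes the last vowel to 'u' (as does bogof), so the same rule applies.
So deveb → devub.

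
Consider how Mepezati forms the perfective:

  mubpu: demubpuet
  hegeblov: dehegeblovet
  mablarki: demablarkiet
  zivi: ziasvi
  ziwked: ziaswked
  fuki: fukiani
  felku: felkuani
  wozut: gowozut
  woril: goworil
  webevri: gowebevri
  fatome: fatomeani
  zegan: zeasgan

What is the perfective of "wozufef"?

"wozufef" begins with w-. The stems beginning with w- (webevri → gowebevri, wozut → gowozut, woril → goworil) add the prefix go-.
The other patterns: stems beginning with f- add -ani; stems beginning with z- insert -as- after the first vowel; stems beginning with h- or m- add de- … -et around the stem.
So wozufef → gowozufef.

gowozufef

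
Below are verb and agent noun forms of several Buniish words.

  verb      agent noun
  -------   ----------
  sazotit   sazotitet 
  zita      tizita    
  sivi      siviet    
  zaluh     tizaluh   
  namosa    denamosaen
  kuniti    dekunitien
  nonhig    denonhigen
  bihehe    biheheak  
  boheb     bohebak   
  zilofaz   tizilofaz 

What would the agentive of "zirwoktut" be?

tizirwoktut

zita and namosa both end in -a yet inflect differently (tizita, denamosaen), so the final letter is not what conditions the rule; the first letter is.
"zirwoktut" begins with z-. The stems beginning with z- (zita → tizita, zaluh → tizaluh, zilofaz → tizilofaz) add the prefix ti-.
So zirwoktut → tizirwoktut.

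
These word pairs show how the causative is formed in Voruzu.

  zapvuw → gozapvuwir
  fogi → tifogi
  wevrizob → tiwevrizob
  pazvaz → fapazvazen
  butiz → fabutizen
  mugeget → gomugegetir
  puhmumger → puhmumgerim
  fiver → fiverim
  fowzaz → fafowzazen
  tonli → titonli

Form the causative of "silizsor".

silizsorim

fogi and butiz both have last vowel 'i' yet inflect differently (tifogi, fabutizen), so the last vowel is not what conditions the rule; the final letter is.
"silizsor" ends in -r. The stems ending in -r (puhmumger → puhmumgerim, fiver → fiverim) add -im.
So silizsor → silizsorim.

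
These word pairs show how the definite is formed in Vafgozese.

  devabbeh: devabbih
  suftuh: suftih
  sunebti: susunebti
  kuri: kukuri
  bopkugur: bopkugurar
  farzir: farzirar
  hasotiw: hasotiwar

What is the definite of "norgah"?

norgih

"norgah" ends in -h. The stems ending in -h (devabbeh → devabbih, suftuh → suftih) change the last vowel to 'i'.
The other patterns: stems ending in -i repeat the first consonant+vowel as a prefix; stems ending in -r or -w add -ar.
So norgah → norgih.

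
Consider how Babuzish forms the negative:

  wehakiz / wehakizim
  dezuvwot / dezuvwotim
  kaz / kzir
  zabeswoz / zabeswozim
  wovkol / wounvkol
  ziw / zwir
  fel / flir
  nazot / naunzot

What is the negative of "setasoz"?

fel and wovkol both end in -l yet inflect differently (flir, wounvkol), so the final letter is not what conditions the rule; the number of vowels is.
"setasoz" has 3 vowels. The stems with 3 vowels (zabeswoz → zabeswozim, wehakiz → wehakizim, dezuvwot → dezuvwotim) add -im.
So setasoz → setasozim.

setasozim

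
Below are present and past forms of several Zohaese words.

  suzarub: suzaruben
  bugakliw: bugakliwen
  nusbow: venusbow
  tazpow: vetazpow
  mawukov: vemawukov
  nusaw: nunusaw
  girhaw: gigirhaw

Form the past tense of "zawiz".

zawizen

bugakliw and nusbow both end in -w yet inflect differently (bugakliwen, venusbow), so the final letter is not what conditions the rule; the last vowel is.
"zawiz" has last vowel 'i'. The one such stem in the data (bugakliw → bugakliwen) adds -en, so the same rule applies.
So zawiz → zawizen.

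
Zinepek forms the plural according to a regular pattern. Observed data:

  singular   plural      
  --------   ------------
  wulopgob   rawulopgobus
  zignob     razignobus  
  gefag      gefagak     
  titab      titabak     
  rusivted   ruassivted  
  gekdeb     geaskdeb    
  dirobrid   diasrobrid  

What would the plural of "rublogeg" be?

wulopgob and titab both end in -b yet inflect differently (rawulopgobus, titabak), so the final letter is not what conditions the rule; the last vowel is.
"rublogeg" has last vowel 'e'. The stems whose last vowel is 'e' (rusivted → ruassivted, gekdeb → geaskdeb) insert -as- after the first vowel.
So rublogeg → ruasblogeg.

ruasblogeg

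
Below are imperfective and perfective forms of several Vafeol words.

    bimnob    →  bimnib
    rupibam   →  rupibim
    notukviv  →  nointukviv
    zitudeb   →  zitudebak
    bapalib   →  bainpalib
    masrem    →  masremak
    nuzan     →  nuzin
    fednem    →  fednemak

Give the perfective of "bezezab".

bezezib

bapalib and zitudeb both end in -b yet inflect differently (bainpalib, zitudebak), so the final letter is not what conditions the rule; the last vowel is.
"bezezab" has last vowel 'a'. The stems whose last vowel is 'a' (nuzan → nuzin, rupibam → rupibim) change the last vowel to 'i'.
So bezezab → bezezib.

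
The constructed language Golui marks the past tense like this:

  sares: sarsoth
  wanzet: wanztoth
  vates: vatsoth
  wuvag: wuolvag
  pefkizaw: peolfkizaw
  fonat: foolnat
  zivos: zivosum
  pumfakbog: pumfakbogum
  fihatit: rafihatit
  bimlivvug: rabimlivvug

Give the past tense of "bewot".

bewotum

wanzet and fonat both end in -t yet inflect differently (wanztoth, foolnat), so the final letter is not what conditions the rule; the last vowel is.
"bewot" has last vowel 'o'. The stems whose last vowel is 'o' (zivos → zivosum, pumfakbog → pumfakbogum) add -um.
So bewot → bewotum.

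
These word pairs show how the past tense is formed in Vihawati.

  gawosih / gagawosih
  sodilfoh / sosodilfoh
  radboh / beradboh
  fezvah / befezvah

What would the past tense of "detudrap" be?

"detudrap" has 3 vowels. The stems with 3 vowels (gawosih → gagawosih, sodilfoh → sosodilfoh) repeat the first consonant+vowel as a prefix.
The other pattern: stems with 2 vowels add the prefix be-.
So detudrap → dedetudrap.

dedetudrap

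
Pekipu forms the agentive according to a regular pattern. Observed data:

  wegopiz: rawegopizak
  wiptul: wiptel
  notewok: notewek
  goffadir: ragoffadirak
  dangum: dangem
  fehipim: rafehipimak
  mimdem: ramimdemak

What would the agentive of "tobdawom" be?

tobdawem

fehipim and dangum both end in -m yet inflect differently (rafehipimak, dangem), so the final letter is not what conditions the rule; the last vowel is.
"tobdawom" has last vowel 'o'. The one such stem in the data (notewok → notewek) changes the last vowel to 'e' (as do wiptul, dangum), so the same rule applies.
So tobdawom → tobdawem.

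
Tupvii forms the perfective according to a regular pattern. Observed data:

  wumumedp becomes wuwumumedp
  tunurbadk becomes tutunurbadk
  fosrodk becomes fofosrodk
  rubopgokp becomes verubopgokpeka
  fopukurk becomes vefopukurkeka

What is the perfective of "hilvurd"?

wumumedp and rubopgokp both end in -p yet inflect differently (wuwumumedp, verubopgokpeka), so the final letter is not what conditions the rule; the second-to-last letter is.
"hilvurd" has second-to-last letter 'r'. The one such stem in the data (fopukurk → vefopukurkeka) adds ve- … -eka around the stem, so the same rule applies.
The other pattern: stems whose second-to-last letter is 'd' repeat the first consonant+vowel as a prefix.
So hilvurd → vehilvurdeka.

vehilvurdeka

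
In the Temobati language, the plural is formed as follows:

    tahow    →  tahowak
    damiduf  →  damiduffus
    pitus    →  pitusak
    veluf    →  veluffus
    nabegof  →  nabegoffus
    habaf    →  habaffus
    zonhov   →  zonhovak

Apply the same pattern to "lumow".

nabegof and tahow both have last vowel 'o' yet inflect differently (nabegoffus, tahowak), so the last vowel is not what conditions the rule; the final letter is.
"lumow" ends in -w. The one such stem in the data (tahow → tahowak) adds -ak, so the same rule applies.
The other pattern: stems ending in -f double the final consonant and add -us.
So lumow → lumowak.

lumowak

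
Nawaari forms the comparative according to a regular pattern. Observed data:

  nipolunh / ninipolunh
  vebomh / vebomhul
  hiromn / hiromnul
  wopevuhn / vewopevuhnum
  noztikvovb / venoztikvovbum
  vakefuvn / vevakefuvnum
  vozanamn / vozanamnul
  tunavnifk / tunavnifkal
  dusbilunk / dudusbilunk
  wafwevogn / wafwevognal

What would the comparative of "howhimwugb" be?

howhimwugbal

"howhimwugb" has second-to-last letter 'g'. The one such stem in the data (wafwevogn → wafwevognal) adds -al, so the same rule applies.
So howhimwugb → howhimwugbal.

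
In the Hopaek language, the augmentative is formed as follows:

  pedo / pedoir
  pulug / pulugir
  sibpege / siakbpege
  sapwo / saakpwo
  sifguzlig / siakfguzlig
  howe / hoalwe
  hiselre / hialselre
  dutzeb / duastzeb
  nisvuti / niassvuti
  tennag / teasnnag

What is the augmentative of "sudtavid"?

pedo and sapwo both end in -o yet inflect differently (pedoir, saakpwo), so the final letter is not what conditions the rule; the first letter is.
"sudtavid" begins with s-. The stems beginning with s- (sibpege → siakbpege, sapwo → saakpwo, sifguzlig → siakfguzlig) insert -ak- after the first vowel.
So sudtavid → suakdtavid.

suakdtavid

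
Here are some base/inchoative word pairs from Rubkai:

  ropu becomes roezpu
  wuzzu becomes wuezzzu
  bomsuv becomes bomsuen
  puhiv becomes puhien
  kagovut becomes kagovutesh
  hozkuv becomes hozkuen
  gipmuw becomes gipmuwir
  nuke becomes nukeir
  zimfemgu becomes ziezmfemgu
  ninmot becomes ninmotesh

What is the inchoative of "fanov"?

fanoen

"fanov" ends in -v. The stems ending in -v (puhiv → puhien, hozkuv → hozkuen, bomsuv → bomsuen) drop the final letter and add -en.
So fanov → fanoen.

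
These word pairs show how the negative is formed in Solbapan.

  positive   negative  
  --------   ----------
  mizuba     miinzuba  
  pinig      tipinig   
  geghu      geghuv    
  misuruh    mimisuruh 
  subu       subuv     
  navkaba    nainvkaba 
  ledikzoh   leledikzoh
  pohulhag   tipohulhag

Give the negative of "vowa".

voinwa

"vowa" ends in -a. The stems ending in -a (mizuba → miinzuba, navkaba → nainvkaba) insert -in- after the first vowel.
The other patterns: stems ending in -u drop the final letter and add -uv; stems ending in -g add the prefix ti-; stems ending in -h repeat the first consonant+vowel as a prefix.
So vowa → voinwa.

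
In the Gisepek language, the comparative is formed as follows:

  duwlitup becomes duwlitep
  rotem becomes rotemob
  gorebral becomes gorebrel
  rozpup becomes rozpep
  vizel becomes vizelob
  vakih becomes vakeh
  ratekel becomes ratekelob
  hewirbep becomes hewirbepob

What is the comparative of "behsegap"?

behsegep

ratekel and gorebral both end in -l yet inflect differently (ratekelob, gorebrel), so the final letter is not what conditions the rule; the last vowel is.
"behsegap" has last vowel 'a'. The one such stem in the data (gorebral → gorebrel) changes the last vowel to 'e' (as do duwlitup, rozpup), so the same rule applies.
So behsegap → behsegep.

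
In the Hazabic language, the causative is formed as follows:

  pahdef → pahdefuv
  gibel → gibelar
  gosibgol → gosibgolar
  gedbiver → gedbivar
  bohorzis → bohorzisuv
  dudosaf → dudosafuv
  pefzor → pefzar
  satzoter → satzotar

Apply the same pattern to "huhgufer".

huhgufar

gibel and satzoter both have last vowel 'e' yet inflect differently (gibelar, satzotar), so the last vowel is not what conditions the rule; the final letter is.
"huhgufer" ends in -r. The stems ending in -r (satzoter → satzotar, pefzor → pefzar, gedbiver → gedbivar) change the last vowel to 'a'.
So huhgufer → huhgufar.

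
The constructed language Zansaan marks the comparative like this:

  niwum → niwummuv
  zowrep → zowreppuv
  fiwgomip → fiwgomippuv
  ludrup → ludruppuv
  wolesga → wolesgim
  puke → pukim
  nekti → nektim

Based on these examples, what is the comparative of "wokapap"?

wokapappuv

zowrep and puke both have last vowel 'e' yet inflect differently (zowreppuv, pukim), so the last vowel is not what conditions the rule; whether the stem ends in a vowel or a consonant is.
"wokapap" ends in a consonant. The stems ending in a consonant (niwum → niwummuv, zowrep → zowreppuv, fiwgomip → fiwgomippuv) double the final consonant and add -uv.
So wokapap → wokapappuv.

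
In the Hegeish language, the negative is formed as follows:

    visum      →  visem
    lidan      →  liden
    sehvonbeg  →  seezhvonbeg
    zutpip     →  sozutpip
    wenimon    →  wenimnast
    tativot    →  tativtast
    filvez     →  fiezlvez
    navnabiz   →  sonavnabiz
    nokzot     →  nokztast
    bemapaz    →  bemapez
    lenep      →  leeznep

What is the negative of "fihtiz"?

sofihtiz

navnabiz and bemapaz both end in -z yet inflect differently (sonavnabiz, bemapez), so the final letter is not what conditions the rule; the last vowel is.
"fihtiz" has last vowel 'i'. The stems whose last vowel is 'i' (zutpip → sozutpip, navnabiz → sonavnabiz) add the prefix so-.
So fihtiz → sofihtiz.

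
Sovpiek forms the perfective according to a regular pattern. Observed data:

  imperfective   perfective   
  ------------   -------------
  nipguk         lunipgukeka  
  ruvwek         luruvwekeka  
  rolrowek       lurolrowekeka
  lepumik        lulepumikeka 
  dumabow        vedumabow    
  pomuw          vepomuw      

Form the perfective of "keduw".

vekeduw

"keduw" ends in -w. The stems ending in -w (dumabow → vedumabow, pomuw → vepomuw) add the prefix ve-.
The other pattern: stems ending in -k add lu- … -eka around the stem.
So keduw → vekeduw.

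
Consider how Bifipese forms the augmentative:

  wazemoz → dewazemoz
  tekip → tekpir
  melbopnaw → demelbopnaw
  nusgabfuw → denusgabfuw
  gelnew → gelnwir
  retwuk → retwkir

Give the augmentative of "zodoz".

zodzir

nusgabfuw and gelnew both end in -w yet inflect differently (denusgabfuw, gelnwir), so the final letter is not what conditions the rule; the number of vowels is.
"zodoz" has 2 vowels. The stems with 2 vowels (tekip → tekpir, retwuk → retwkir, gelnew → gelnwir) delete the last vowel and add -ir.
The other pattern: stems with 3 vowels add the prefix de-.
So zodoz → zodzir.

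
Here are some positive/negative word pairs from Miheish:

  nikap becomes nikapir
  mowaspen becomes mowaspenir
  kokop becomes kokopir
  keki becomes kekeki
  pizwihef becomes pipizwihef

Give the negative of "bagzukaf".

mowaspen and pizwihef both have last vowel 'e' yet inflect differently (mowaspenir, pipizwihef), so the last vowel is not what conditions the rule; the final letter is.
"bagzukaf" ends in -f. The one such stem in the data (pizwihef → pipizwihef) repeats the first consonant+vowel as a prefix (as does keki), so the same rule applies.
The other pattern: stems ending in -n or -p add -ir.
So bagzukaf → babagzukaf.

babagzukaf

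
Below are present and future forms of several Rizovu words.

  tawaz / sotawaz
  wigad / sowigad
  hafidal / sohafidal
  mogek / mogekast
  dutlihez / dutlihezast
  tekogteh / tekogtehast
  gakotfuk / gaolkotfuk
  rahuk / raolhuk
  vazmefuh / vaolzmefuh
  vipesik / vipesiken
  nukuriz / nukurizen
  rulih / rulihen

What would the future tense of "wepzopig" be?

tawaz and dutlihez both end in -z yet inflect differently (sotawaz, dutlihezast), so the final letter is not what conditions the rule; the last vowel is.
"wepzopig" has last vowel 'i'. The stems whose last vowel is 'i' (vipesik → vipesiken, nukuriz → nukurizen, rulih → rulihen) add -en.
So wepzopig → wepzopigen.

wepzopigen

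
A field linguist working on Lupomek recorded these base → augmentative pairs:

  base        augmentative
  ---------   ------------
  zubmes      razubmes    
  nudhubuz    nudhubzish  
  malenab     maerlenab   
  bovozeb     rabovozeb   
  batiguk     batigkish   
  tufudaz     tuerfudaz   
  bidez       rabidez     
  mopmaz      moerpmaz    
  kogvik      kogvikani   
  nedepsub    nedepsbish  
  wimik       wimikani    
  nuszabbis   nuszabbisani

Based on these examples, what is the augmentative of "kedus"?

zubmes and nuszabbis both end in -s yet inflect differently (razubmes, nuszabbisani), so the final letter is not what conditions the rule; the last vowel is.
"kedus" has last vowel 'u'. The stems whose last vowel is 'u' (batiguk → batigkish, nedepsub → nedepsbish, nudhubuz → nudhubzish) delete the last vowel and add -ish.
So kedus → kedsish.

kedsish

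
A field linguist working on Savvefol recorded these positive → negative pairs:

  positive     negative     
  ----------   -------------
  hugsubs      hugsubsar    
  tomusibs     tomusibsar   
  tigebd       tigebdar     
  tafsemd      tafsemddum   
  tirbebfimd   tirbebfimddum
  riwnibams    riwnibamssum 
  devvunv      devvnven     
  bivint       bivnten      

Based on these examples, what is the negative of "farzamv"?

farzamvvum

"farzamv" has second-to-last letter 'm'. The stems whose second-to-last letter is 'm' (tafsemd → tafsemddum, tirbebfimd → tirbebfimddum, riwnibams → riwnibamssum) double the final consonant and add -um.
The other patterns: stems whose second-to-last letter is 'b' add -ar; stems whose second-to-last letter is 'n' delete the last vowel and add -en.
So farzamv → farzamvvum.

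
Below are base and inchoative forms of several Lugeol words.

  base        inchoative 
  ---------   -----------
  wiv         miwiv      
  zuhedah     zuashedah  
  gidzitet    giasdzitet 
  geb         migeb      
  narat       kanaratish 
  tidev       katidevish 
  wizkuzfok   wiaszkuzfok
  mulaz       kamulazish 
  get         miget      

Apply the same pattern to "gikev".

kagikevish

wiv and tidev both end in -v yet inflect differently (miwiv, katidevish), so the final letter is not what conditions the rule; the number of vowels is.
"gikev" has 2 vowels. The stems with 2 vowels (tidev → katidevish, mulaz → kamulazish, narat → kanaratish) add ka- … -ish around the stem.
The other patterns: stems with 1 vowel add the prefix mi-; stems with 3 vowels insert -as- after the first vowel.
So gikev → kagikevish.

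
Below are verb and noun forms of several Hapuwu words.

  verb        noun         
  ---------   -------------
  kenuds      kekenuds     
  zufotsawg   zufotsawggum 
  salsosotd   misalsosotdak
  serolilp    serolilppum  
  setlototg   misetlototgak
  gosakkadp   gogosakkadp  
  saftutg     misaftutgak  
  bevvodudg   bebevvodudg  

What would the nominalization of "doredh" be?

dodoredh

"doredh" has second-to-last letter 'd'. The stems whose second-to-last letter is 'd' (gosakkadp → gogosakkadp, bevvodudg → bebevvodudg, kenuds → kekenuds) repeat the first consonant+vowel as a prefix.
The other patterns: stems whose second-to-last letter is 't' add mi- … -ak around the stem; stems whose second-to-last letter is 'l' or 'w' double the final consonant and add -um.
So doredh → dodoredh.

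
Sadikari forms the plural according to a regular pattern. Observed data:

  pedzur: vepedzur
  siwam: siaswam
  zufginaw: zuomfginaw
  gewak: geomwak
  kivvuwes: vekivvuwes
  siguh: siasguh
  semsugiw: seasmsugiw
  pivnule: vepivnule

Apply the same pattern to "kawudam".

semsugiw and zufginaw both end in -w yet inflect differently (seasmsugiw, zuomfginaw), so the final letter is not what conditions the rule; the first letter is.
"kawudam" begins with k-. The one such stem in the data (kivvuwes → vekivvuwes) adds the prefix ve-, so the same rule applies.
So kawudam → vekawudam.

vekawudam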